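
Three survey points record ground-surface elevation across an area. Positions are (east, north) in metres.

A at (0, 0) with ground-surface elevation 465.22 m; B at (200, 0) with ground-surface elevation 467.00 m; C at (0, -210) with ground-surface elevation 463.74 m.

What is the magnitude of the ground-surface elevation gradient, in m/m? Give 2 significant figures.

∂z/∂x = (467.00 − 465.22) / (200 − 0) = +0.008900
∂z/∂y = (463.74 − 465.22) / (-210 − 0) = +0.007048
|∇f| = √(0.008900² + 0.007048²) = 0.01135 m/m

0.011 m/m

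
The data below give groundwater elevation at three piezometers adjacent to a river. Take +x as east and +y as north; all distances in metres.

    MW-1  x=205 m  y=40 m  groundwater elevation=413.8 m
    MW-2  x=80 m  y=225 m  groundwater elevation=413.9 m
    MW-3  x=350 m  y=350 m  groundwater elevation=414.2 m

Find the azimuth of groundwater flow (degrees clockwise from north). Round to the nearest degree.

Three-point gradient (reference MW-1): Δ to MW-2 = (-125, 185, +0.1), Δ to MW-3 = (145, 310, +0.4).
∂h/∂x = +0.0006557, ∂h/∂y = +0.0009836 (det = -65575).
Flow direction (−∇h) has components (-0.0006557 E, -0.0009836 N).
Azimuth = atan2(E, N) = atan2(-0.0006557, -0.0009836) = 213.7° ≈ 214°.

214°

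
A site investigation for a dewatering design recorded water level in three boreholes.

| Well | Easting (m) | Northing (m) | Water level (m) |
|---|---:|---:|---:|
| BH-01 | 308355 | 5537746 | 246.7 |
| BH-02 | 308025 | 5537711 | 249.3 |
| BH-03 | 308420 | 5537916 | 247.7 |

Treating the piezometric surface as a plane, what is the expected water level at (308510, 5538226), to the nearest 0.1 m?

Taking BH-01 as reference: BH-02−BH-01 = (-330, -35, +2.6); BH-03−BH-01 = (65, 170, +1.0).
Determinant of the coordinate differences = (-330)·170 − 65·(-35) = -53825.
∂h/∂x = [(+2.6)·170 − (+1.0)·(-35)] / -53825 = -0.008862
∂h/∂y = [(-330)·(+1.0) − 65·(+2.6)] / -53825 = +0.009271
h(308510, 5538226) = 246.7 + (-0.008862)·(155) + (+0.009271)·(480) = 246.7 -1.374 +4.450 = 249.776 m.

249.8 m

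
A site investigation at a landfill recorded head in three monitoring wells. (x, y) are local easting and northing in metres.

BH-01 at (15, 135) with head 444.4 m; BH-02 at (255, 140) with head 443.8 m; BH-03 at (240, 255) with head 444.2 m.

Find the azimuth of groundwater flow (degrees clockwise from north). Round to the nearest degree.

141°

Taking BH-01 as reference: BH-02−BH-01 = (240, 5, -0.6); BH-03−BH-01 = (225, 120, -0.2).
Solve a·Δx + b·Δy = Δh: det = 240·120 − 225·5 = 27675.
∂h/∂x = [(-0.6)·120 − (-0.2)·5] / 27675 = -0.002565
∂h/∂y = [240·(-0.2) − 225·(-0.6)] / 27675 = +0.003144
Flow direction (−∇h) has components (+0.002565 E, -0.003144 N).
Azimuth = atan2(E, N) = atan2(+0.002565, -0.003144) = 140.8° ≈ 141°.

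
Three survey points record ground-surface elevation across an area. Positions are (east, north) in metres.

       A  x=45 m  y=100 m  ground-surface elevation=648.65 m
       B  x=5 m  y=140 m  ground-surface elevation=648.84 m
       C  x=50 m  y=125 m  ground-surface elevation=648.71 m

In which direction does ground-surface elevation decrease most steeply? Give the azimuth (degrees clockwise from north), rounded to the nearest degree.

Differences from A: to B (Δx, Δy, Δh) = (-40, 40, +0.19); to C = (5, 25, +0.06).
Solve a·Δx + b·Δy = Δz: det = (-40)·25 − 5·40 = -1200.
∂z/∂x = [(+0.19)·25 − (+0.06)·40] / -1200 = -0.001958
∂z/∂y = [(-40)·(+0.06) − 5·(+0.19)] / -1200 = +0.002792
Steepest decrease is along −∇f: components (+0.001958 E, -0.002792 N).
Azimuth = atan2(+0.001958, -0.002792) = 145.0° ≈ 145°.

145°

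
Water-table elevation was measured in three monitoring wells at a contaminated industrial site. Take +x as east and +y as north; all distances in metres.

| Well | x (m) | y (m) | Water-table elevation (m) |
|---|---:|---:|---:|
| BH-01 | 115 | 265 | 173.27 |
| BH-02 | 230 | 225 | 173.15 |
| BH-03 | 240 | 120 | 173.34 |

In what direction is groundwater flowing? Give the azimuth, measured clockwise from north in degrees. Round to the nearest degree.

041°

Three-point gradient (reference BH-01): Δ to BH-02 = (115, -40, -0.12), Δ to BH-03 = (125, -145, +0.07).
∂h/∂x = -0.001730, ∂h/∂y = -0.001974 (det = -11675).
Flow direction (−∇h) has components (+0.001730 E, +0.001974 N).
Azimuth = atan2(E, N) = atan2(+0.001730, +0.001974) = 41.2° ≈ 041°.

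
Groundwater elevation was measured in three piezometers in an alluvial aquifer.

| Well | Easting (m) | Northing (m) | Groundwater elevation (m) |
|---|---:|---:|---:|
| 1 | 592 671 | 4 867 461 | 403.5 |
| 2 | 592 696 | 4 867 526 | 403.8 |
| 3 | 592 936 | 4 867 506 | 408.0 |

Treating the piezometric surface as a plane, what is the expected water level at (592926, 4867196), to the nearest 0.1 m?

Differences from 1: to 2 (Δx, Δy, Δh) = (25, 65, +0.3); to 3 = (265, 45, +4.5).
Determinant of the coordinate differences = 25·45 − 265·65 = -16100.
∂h/∂x = [(+0.3)·45 − (+4.5)·65] / -16100 = +0.01733
∂h/∂y = [25·(+4.5) − 265·(+0.3)] / -16100 = -0.002050
h(592926, 4867196) = 403.5 + (+0.01733)·(255) + (-0.002050)·(-265) = 403.5 +4.419 +0.543 = 408.462 m.

408.5 m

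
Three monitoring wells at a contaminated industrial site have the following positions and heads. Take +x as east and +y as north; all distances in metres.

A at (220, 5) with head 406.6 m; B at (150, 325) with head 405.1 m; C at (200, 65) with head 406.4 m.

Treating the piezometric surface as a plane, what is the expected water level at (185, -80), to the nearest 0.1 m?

407.6 m

Taking A as reference: B−A = (-70, 320, -1.5); C−A = (-20, 60, -0.2).
Determinant of the coordinate differences = (-70)·60 − (-20)·320 = 2200.
∂h/∂x = [(-1.5)·60 − (-0.2)·320] / 2200 = -0.01182
∂h/∂y = [(-70)·(-0.2) − (-20)·(-1.5)] / 2200 = -0.007273
h(185, -80) = 406.6 + (-0.01182)·(-35) + (-0.007273)·(-85) = 406.6 +0.414 +0.618 = 407.632 m.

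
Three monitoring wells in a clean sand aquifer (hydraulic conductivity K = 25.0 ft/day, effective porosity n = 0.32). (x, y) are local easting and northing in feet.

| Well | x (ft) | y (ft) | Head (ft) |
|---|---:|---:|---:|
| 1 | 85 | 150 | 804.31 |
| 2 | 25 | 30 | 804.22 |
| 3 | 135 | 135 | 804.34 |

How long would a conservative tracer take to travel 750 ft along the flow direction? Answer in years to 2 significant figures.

Taking 1 as reference: 2−1 = (-60, -120, -0.09); 3−1 = (50, -15, +0.03).
Determinant of the coordinate differences = (-60)·(-15) − 50·(-120) = 6900.
∂h/∂x = [(-0.09)·(-15) − (+0.03)·(-120)] / 6900 = +0.0007174
∂h/∂y = [(-60)·(+0.03) − 50·(-0.09)] / 6900 = +0.0003913
|∇h| = √(0.0007174² + 0.0003913²) = 0.0008172
Seepage velocity v = K·i/n = 25.0 × 0.0008172 / 0.32 = 0.06384 ft/day.
t = 750 / 0.06384 = 1.175e+04 days = 32.2 years.

32 years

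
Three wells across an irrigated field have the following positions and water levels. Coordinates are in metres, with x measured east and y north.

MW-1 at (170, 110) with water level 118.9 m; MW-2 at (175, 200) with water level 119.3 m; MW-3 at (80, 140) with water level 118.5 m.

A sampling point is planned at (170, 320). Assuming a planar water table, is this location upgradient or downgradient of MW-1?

With h = a·x + b·y + c and MW-1 as origin, the differences give:
  5·a + 90·b = +0.4
  (-90)·a + 30·b = -0.4
Eliminate b (×30 and ×90, subtract): 8250·a = 48.00 → a = ∂h/∂x = +0.005818
Back-substitute: b = ∂h/∂y = +0.004121.
Head at (170, 320) = 118.9 + (+0.005818)·(0) + (+0.004121)·(210) = 119.77 m.
That is higher than the 118.9 m at MW-1, so the point is upgradient.

upgradient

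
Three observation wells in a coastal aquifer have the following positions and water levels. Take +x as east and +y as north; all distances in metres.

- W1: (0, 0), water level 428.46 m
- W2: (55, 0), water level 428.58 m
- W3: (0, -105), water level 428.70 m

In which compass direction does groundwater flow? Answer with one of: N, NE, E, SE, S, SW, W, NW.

∂h/∂x = (428.58 − 428.46) / (55 − 0) = +0.002182
∂h/∂y = (428.70 − 428.46) / (-105 − 0) = -0.002286
Flow = −∇h = (-0.002182 east, +0.002286 north), which points northwest.

NW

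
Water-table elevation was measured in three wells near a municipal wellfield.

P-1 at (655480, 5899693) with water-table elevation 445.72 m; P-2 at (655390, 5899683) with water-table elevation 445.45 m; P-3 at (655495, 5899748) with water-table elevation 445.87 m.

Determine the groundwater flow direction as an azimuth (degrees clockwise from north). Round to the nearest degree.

Taking P-1 as reference: P-2−P-1 = (-90, -10, -0.27); P-3−P-1 = (15, 55, +0.15).
Determinant of the coordinate differences = (-90)·55 − 15·(-10) = -4800.
∂h/∂x = [(-0.27)·55 − (+0.15)·(-10)] / -4800 = +0.002781
∂h/∂y = [(-90)·(+0.15) − 15·(-0.27)] / -4800 = +0.001969
Flow direction (−∇h) has components (-0.002781 E, -0.001969 N).
Azimuth = atan2(E, N) = atan2(-0.002781, -0.001969) = 234.7° ≈ 235°.

235°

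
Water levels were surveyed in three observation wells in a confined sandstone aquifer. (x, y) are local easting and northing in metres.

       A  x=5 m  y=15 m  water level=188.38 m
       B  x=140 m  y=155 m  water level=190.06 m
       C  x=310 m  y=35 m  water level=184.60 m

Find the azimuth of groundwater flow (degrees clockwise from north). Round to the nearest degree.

151°

With h = a·x + b·y + c and A as origin, the differences give:
  135·a + 140·b = +1.68
  305·a + 20·b = -3.78
Eliminate b (×20 and ×140, subtract): -40000·a = 562.800 → a = ∂h/∂x = -0.01407
Back-substitute: b = ∂h/∂y = +0.02557.
Flow direction (−∇h) has components (+0.01407 E, -0.02557 N).
Azimuth = atan2(E, N) = atan2(+0.01407, -0.02557) = 151.2° ≈ 151°.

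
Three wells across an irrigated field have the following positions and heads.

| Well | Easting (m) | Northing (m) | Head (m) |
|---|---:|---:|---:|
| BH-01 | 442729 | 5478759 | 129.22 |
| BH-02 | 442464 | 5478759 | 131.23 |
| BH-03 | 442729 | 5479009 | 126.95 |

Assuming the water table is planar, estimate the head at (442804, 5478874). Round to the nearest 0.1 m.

127.6 m

∂h/∂x = (131.23 − 129.22) / (442464 − 442729) = -0.007585
∂h/∂y = (126.95 − 129.22) / (5479009 − 5478759) = -0.009080
h(442804, 5478874) = 129.22 + (-0.007585)·(75) + (-0.009080)·(115) = 129.22 -0.569 -1.044 = 127.607 m.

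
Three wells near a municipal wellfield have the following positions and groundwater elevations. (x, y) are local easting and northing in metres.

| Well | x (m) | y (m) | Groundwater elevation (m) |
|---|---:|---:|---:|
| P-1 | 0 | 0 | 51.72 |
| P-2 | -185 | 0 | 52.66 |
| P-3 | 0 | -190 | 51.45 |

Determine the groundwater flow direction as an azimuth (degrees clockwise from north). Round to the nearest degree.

106°

∂h/∂x = (52.66 − 51.72) / (-185 − 0) = -0.005081
∂h/∂y = (51.45 − 51.72) / (-190 − 0) = +0.001421
Flow direction (−∇h) has components (+0.005081 E, -0.001421 N).
Azimuth = atan2(E, N) = atan2(+0.005081, -0.001421) = 105.6° ≈ 106°.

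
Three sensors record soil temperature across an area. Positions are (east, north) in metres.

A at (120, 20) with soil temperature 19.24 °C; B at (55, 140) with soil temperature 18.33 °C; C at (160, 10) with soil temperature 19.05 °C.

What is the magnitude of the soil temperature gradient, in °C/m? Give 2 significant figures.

Differences from A: to B (Δx, Δy, Δh) = (-65, 120, -0.91); to C = (40, -10, -0.19).
Determinant of the coordinate differences = (-65)·(-10) − 40·120 = -4150.
∂T/∂x = [(-0.91)·(-10) − (-0.19)·120] / -4150 = -0.007687
∂T/∂y = [(-65)·(-0.19) − 40·(-0.91)] / -4150 = -0.01175
|∇f| = √(-0.007687² + -0.01175²) = 0.01404 °C/m

0.014 °C/m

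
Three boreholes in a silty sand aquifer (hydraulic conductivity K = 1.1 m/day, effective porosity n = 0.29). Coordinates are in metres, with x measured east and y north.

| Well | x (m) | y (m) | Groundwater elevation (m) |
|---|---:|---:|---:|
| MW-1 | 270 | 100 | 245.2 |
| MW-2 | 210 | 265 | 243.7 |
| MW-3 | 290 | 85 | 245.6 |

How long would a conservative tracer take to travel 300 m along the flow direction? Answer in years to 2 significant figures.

Taking MW-1 as reference: MW-2−MW-1 = (-60, 165, -1.5); MW-3−MW-1 = (20, -15, +0.4).
Determinant of the coordinate differences = (-60)·(-15) − 20·165 = -2400.
∂h/∂x = [(-1.5)·(-15) − (+0.4)·165] / -2400 = +0.01813
∂h/∂y = [(-60)·(+0.4) − 20·(-1.5)] / -2400 = -0.002500
|∇h| = √(0.01813² + -0.002500²) = 0.0183
Seepage velocity v = K·i/n = 1.1 × 0.0183 / 0.29 = 0.06941 m/day.
t = 300 / 0.06941 = 4322 days = 11.8 years.

12 years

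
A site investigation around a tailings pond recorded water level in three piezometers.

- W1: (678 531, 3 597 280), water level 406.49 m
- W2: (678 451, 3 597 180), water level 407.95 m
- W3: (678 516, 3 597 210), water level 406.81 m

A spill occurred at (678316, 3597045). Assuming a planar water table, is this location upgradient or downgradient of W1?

upgradient

Taking W1 as reference: W2−W1 = (-80, -100, +1.46); W3−W1 = (-15, -70, +0.32).
Determinant of the coordinate differences = (-80)·(-70) − (-15)·(-100) = 4100.
∂h/∂x = [(+1.46)·(-70) − (+0.32)·(-100)] / 4100 = -0.01712
∂h/∂y = [(-80)·(+0.32) − (-15)·(+1.46)] / 4100 = -0.0009024
Head at (678316, 3597045) = 406.49 + (-0.01712)·(-215) + (-0.0009024)·(-235) = 410.38 m.
That is higher than the 406.49 m at W1, so the point is upgradient.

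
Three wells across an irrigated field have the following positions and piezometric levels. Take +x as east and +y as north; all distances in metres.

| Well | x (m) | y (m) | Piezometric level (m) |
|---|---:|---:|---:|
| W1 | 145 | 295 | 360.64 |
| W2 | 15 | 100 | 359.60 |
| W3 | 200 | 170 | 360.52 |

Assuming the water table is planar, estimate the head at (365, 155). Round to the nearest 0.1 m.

Three-point gradient (reference W1): Δ to W2 = (-130, -195, -1.04), Δ to W3 = (55, -125, -0.12).
∂h/∂x = +0.003952, ∂h/∂y = +0.002699 (det = 26975).
h(365, 155) = 360.64 + (+0.003952)·(220) + (+0.002699)·(-140) = 360.64 +0.869 -0.378 = 361.132 m.

361.1 m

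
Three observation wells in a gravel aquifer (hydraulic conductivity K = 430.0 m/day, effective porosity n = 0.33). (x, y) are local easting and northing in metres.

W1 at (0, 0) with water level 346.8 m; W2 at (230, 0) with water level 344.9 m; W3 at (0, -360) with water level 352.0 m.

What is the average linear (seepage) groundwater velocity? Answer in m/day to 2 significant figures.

∂h/∂x = (344.9 − 346.8) / (230 − 0) = -0.008261
∂h/∂y = (352.0 − 346.8) / (-360 − 0) = -0.01444
|∇h| = √(-0.008261² + -0.01444²) = 0.01664
Seepage velocity v = K·i/n = 430.0 × 0.01664 / 0.33 = 21.68 m/day.

22 m/day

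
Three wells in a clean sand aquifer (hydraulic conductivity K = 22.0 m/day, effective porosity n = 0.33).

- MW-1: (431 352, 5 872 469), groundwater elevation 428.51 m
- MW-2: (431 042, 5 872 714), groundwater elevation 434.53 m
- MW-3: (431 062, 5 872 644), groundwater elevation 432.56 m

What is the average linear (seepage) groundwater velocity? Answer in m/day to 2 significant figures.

Taking MW-1 as reference: MW-2−MW-1 = (-310, 245, +6.02); MW-3−MW-1 = (-290, 175, +4.05).
Determinant of the coordinate differences = (-310)·175 − (-290)·245 = 16800.
∂h/∂x = [(+6.02)·175 − (+4.05)·245] / 16800 = +0.003646
∂h/∂y = [(-310)·(+4.05) − (-290)·(+6.02)] / 16800 = +0.02918
|∇h| = √(0.003646² + 0.02918²) = 0.02941
Seepage velocity v = K·i/n = 22.0 × 0.02941 / 0.33 = 1.961 m/day.

2.0 m/day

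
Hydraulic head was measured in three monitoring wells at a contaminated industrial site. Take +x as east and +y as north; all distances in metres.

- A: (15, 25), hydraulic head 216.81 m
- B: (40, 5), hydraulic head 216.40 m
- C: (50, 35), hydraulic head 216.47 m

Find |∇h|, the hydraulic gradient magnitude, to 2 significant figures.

0.013

With h = a·x + b·y + c and A as origin, the differences give:
  25·a + (-20)·b = -0.41
  35·a + 10·b = -0.34
Eliminate b (×10 and ×(-20), subtract): 950·a = -10.900 → a = ∂h/∂x = -0.01147
Back-substitute: b = ∂h/∂y = +0.006158.
|∇h| = √(-0.01147² + 0.006158²) = 0.01302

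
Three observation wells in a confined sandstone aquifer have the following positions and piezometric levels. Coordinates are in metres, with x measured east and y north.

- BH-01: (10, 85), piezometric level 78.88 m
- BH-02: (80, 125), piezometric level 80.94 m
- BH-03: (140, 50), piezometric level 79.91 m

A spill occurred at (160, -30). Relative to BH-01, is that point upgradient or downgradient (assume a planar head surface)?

downgradient

Differences from BH-01: to BH-02 (Δx, Δy, Δh) = (70, 40, +2.06); to BH-03 = (130, -35, +1.03).
Determinant of the coordinate differences = 70·(-35) − 130·40 = -7650.
∂h/∂x = [(+2.06)·(-35) − (+1.03)·40] / -7650 = +0.01481
∂h/∂y = [70·(+1.03) − 130·(+2.06)] / -7650 = +0.02558
Head at (160, -30) = 78.88 + (+0.01481)·(150) + (+0.02558)·(-115) = 78.16 m.
That is lower than the 78.88 m at BH-01, so the point is downgradient.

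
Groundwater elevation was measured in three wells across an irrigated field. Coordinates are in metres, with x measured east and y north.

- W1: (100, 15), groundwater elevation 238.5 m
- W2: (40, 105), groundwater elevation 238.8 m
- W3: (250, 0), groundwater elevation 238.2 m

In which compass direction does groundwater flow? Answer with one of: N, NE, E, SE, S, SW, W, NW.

Taking W1 as reference: W2−W1 = (-60, 90, +0.3); W3−W1 = (150, -15, -0.3).
Determinant of the coordinate differences = (-60)·(-15) − 150·90 = -12600.
∂h/∂x = [(+0.3)·(-15) − (-0.3)·90] / -12600 = -0.001786
∂h/∂y = [(-60)·(-0.3) − 150·(+0.3)] / -12600 = +0.002143
Flow = −∇h = (+0.001786 east, -0.002143 north), which points southeast.

SE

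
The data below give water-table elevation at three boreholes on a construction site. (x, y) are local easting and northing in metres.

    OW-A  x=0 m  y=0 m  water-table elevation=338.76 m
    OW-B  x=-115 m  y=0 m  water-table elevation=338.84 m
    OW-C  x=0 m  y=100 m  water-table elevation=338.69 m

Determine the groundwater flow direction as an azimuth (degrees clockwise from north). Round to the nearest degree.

045°

∂h/∂x = (338.84 − 338.76) / (-115 − 0) = -0.0006957
∂h/∂y = (338.69 − 338.76) / (100 − 0) = -0.0007000
Flow direction (−∇h) has components (+0.0006957 E, +0.0007000 N).
Azimuth = atan2(E, N) = atan2(+0.0006957, +0.0007000) = 44.8° ≈ 045°.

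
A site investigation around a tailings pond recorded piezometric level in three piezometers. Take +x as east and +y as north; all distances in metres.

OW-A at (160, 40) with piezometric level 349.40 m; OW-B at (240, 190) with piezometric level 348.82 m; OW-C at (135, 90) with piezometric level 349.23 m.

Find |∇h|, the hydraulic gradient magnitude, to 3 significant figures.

0.00365

Three-point gradient (reference OW-A): Δ to OW-B = (80, 150, -0.58), Δ to OW-C = (-25, 50, -0.17).
∂h/∂x = -0.0004516, ∂h/∂y = -0.003626 (det = 7750).
|∇h| = √(-0.0004516² + -0.003626²) = 0.003654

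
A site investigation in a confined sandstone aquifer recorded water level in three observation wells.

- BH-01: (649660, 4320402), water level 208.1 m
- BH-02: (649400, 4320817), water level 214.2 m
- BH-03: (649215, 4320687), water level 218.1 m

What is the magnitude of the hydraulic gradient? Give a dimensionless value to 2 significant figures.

0.022

With h = a·x + b·y + c and BH-01 as origin, the differences give:
  (-260)·a + 415·b = +6.1
  (-445)·a + 285·b = +10.0
Eliminate b (×285 and ×415, subtract): 110575·a = -2411.50 → a = ∂h/∂x = -0.02181
Back-substitute: b = ∂h/∂y = +0.001035.
|∇h| = √(-0.02181² + 0.001035²) = 0.02183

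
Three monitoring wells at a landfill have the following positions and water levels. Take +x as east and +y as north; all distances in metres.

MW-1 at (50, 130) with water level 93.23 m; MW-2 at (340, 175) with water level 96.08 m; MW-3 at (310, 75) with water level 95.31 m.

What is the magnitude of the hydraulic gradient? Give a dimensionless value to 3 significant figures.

0.0103

Taking MW-1 as reference: MW-2−MW-1 = (290, 45, +2.85); MW-3−MW-1 = (260, -55, +2.08).
Solve a·Δx + b·Δy = Δh: det = 290·(-55) − 260·45 = -27650.
∂h/∂x = [(+2.85)·(-55) − (+2.08)·45] / -27650 = +0.009054
∂h/∂y = [290·(+2.08) − 260·(+2.85)] / -27650 = +0.004984
|∇h| = √(0.009054² + 0.004984²) = 0.01034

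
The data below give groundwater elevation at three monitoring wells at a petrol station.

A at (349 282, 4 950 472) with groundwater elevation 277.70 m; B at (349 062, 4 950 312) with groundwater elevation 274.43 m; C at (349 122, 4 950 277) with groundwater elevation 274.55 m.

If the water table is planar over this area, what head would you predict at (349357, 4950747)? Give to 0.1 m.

281.0 m

Taking A as reference: B−A = (-220, -160, -3.27); C−A = (-160, -195, -3.15).
Determinant of the coordinate differences = (-220)·(-195) − (-160)·(-160) = 17300.
∂h/∂x = [(-3.27)·(-195) − (-3.15)·(-160)] / 17300 = +0.007725
∂h/∂y = [(-220)·(-3.15) − (-160)·(-3.27)] / 17300 = +0.009815
h(349357, 4950747) = 277.70 + (+0.007725)·(75) + (+0.009815)·(275) = 277.70 +0.579 +2.699 = 280.979 m.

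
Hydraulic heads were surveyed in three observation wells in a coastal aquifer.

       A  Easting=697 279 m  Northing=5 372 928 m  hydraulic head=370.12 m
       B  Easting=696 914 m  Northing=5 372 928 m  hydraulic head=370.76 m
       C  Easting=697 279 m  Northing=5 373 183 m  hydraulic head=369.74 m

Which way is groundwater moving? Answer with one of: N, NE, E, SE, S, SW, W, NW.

NE

∂h/∂x = (370.76 − 370.12) / (696914 − 697279) = -0.001753
∂h/∂y = (369.74 − 370.12) / (5373183 − 5372928) = -0.001490
Flow = −∇h = (+0.001753 east, +0.001490 north), which points northeast.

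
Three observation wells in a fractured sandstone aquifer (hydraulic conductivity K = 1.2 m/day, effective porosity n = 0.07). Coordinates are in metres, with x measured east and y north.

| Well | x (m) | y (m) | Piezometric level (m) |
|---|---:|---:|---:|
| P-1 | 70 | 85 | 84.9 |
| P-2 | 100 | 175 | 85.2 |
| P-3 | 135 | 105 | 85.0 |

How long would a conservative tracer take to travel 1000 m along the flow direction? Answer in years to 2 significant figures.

Three-point gradient (reference P-1): Δ to P-2 = (30, 90, +0.3), Δ to P-3 = (65, 20, +0.1).
∂h/∂x = +0.0005714, ∂h/∂y = +0.003143 (det = -5250).
|∇h| = √(0.0005714² + 0.003143²) = 0.003195
Seepage velocity v = K·i/n = 1.2 × 0.003195 / 0.07 = 0.05477 m/day.
t = 1000 / 0.05477 = 1.826e+04 days = 50 years.

50 years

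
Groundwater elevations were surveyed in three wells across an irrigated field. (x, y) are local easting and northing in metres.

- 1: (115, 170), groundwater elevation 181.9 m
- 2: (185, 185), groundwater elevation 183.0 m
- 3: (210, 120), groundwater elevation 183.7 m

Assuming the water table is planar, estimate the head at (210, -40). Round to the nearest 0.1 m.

184.4 m

Three-point gradient (reference 1): Δ to 2 = (70, 15, +1.1), Δ to 3 = (95, -50, +1.8).
∂h/∂x = +0.01665, ∂h/∂y = -0.004365 (det = -4925).
h(210, -40) = 181.9 + (+0.01665)·(95) + (-0.004365)·(-210) = 181.9 +1.582 +0.917 = 184.398 m.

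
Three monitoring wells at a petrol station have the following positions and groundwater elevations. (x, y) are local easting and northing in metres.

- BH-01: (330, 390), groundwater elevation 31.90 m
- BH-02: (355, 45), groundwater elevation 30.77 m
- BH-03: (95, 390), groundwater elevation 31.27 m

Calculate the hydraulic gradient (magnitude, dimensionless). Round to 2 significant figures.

0.0044

Differences from BH-01: to BH-02 (Δx, Δy, Δh) = (25, -345, -1.13); to BH-03 = (-235, 0, -0.63).
Solve a·Δx + b·Δy = Δh: det = 25·0 − (-235)·(-345) = -81075.
∂h/∂x = [(-1.13)·0 − (-0.63)·(-345)] / -81075 = +0.002681
∂h/∂y = [25·(-0.63) − (-235)·(-1.13)] / -81075 = +0.003470
|∇h| = √(0.002681² + 0.003470²) = 0.004385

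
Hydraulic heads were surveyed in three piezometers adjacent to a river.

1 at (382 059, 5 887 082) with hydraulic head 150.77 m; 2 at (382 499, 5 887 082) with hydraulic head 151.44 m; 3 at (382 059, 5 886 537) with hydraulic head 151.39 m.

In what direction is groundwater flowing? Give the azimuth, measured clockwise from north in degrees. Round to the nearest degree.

∂h/∂x = (151.44 − 150.77) / (382499 − 382059) = +0.001523
∂h/∂y = (151.39 − 150.77) / (5886537 − 5887082) = -0.001138
Flow direction (−∇h) has components (-0.001523 E, +0.001138 N).
Azimuth = atan2(E, N) = atan2(-0.001523, +0.001138) = 306.8° ≈ 307°.

307°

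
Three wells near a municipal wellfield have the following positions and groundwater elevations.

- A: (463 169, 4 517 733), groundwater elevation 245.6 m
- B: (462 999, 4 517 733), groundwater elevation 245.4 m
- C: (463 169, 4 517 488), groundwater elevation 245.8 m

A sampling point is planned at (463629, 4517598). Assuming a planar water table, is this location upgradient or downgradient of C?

∂h/∂x = (245.4 − 245.6) / (462999 − 463169) = +0.001176
∂h/∂y = (245.8 − 245.6) / (4517488 − 4517733) = -0.0008163
Head at (463629, 4517598) = 245.6 + (+0.001176)·(460) + (-0.0008163)·(-135) = 246.25 m.
That is higher than the 245.8 m at C, so the point is upgradient.

upgradient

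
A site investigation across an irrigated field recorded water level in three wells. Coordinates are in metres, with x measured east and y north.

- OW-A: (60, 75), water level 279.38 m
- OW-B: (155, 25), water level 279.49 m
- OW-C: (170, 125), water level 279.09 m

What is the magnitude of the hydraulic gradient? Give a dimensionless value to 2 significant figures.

0.0040

Three-point gradient (reference OW-A): Δ to OW-B = (95, -50, +0.11), Δ to OW-C = (110, 50, -0.29).
∂h/∂x = -0.0008780, ∂h/∂y = -0.003868 (det = 10250).
|∇h| = √(-0.0008780² + -0.003868²) = 0.003966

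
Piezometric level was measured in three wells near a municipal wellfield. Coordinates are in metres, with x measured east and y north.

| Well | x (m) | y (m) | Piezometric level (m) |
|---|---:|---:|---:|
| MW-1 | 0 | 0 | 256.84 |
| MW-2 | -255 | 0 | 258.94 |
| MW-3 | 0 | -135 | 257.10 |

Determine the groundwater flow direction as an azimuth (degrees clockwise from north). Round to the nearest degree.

∂h/∂x = (258.94 − 256.84) / (-255 − 0) = -0.008235
∂h/∂y = (257.10 − 256.84) / (-135 − 0) = -0.001926
Flow direction (−∇h) has components (+0.008235 E, +0.001926 N).
Azimuth = atan2(E, N) = atan2(+0.008235, +0.001926) = 76.8° ≈ 077°.

077°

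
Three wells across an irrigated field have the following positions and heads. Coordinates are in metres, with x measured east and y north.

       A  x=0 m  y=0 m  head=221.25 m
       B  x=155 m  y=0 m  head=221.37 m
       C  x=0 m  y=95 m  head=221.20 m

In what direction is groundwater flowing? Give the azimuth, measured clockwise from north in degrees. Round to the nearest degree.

304°

∂h/∂x = (221.37 − 221.25) / (155 − 0) = +0.0007742
∂h/∂y = (221.20 − 221.25) / (95 − 0) = -0.0005263
Flow direction (−∇h) has components (-0.0007742 E, +0.0005263 N).
Azimuth = atan2(E, N) = atan2(-0.0007742, +0.0005263) = 304.2° ≈ 304°.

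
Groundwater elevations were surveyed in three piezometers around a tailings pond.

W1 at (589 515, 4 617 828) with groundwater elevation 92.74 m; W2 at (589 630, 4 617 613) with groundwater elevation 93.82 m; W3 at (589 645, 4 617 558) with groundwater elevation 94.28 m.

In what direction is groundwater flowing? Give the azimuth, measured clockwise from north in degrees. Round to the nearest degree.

Taking W1 as reference: W2−W1 = (115, -215, +1.08); W3−W1 = (130, -270, +1.54).
Determinant of the coordinate differences = 115·(-270) − 130·(-215) = -3100.
∂h/∂x = [(+1.08)·(-270) − (+1.54)·(-215)] / -3100 = -0.01274
∂h/∂y = [115·(+1.54) − 130·(+1.08)] / -3100 = -0.01184
Flow direction (−∇h) has components (+0.01274 E, +0.01184 N).
Azimuth = atan2(E, N) = atan2(+0.01274, +0.01184) = 47.1° ≈ 047°.

047°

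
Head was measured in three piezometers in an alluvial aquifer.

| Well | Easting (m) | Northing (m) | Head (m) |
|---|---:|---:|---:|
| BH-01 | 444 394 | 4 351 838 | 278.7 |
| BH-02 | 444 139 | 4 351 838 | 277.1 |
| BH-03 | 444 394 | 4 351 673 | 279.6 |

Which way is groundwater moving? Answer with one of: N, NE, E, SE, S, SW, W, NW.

NW

∂h/∂x = (277.1 − 278.7) / (444139 − 444394) = +0.006275
∂h/∂y = (279.6 − 278.7) / (4351673 − 4351838) = -0.005455
Flow = −∇h = (-0.006275 east, +0.005455 north), which points northwest.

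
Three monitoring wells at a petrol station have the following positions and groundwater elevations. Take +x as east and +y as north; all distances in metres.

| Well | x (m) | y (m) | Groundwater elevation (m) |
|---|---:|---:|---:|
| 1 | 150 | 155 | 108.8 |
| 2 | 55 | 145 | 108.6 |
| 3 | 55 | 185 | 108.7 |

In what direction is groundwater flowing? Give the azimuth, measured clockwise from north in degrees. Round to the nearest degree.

216°

Taking 1 as reference: 2−1 = (-95, -10, -0.2); 3−1 = (-95, 30, -0.1).
Solve a·Δx + b·Δy = Δh: det = (-95)·30 − (-95)·(-10) = -3800.
∂h/∂x = [(-0.2)·30 − (-0.1)·(-10)] / -3800 = +0.001842
∂h/∂y = [(-95)·(-0.1) − (-95)·(-0.2)] / -3800 = +0.002500
Flow direction (−∇h) has components (-0.001842 E, -0.002500 N).
Azimuth = atan2(E, N) = atan2(-0.001842, -0.002500) = 216.4° ≈ 216°.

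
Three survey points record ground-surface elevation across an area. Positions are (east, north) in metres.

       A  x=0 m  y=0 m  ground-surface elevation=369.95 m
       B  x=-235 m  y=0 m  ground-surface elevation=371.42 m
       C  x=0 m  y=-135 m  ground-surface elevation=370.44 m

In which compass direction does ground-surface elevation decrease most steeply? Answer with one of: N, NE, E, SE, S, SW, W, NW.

∂z/∂x = (371.42 − 369.95) / (-235 − 0) = -0.006255
∂z/∂y = (370.44 − 369.95) / (-135 − 0) = -0.003630
Steepest decrease is along −∇f = (+0.006255 E, +0.003630 N) → northeast.

NE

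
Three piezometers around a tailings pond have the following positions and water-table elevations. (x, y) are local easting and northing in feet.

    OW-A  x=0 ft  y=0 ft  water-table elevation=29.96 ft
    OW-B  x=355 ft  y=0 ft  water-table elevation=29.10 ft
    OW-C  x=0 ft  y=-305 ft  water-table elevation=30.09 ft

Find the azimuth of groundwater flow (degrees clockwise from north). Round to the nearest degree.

∂h/∂x = (29.10 − 29.96) / (355 − 0) = -0.002423
∂h/∂y = (30.09 − 29.96) / (-305 − 0) = -0.0004262
Flow direction (−∇h) has components (+0.002423 E, +0.0004262 N).
Azimuth = atan2(E, N) = atan2(+0.002423, +0.0004262) = 80.0° ≈ 080°.

080°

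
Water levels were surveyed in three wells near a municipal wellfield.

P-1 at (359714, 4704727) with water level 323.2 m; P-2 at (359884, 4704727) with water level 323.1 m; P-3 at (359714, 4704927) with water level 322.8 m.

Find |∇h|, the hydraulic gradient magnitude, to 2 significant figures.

∂h/∂x = (323.1 − 323.2) / (359884 − 359714) = -0.0005882
∂h/∂y = (322.8 − 323.2) / (4704927 − 4704727) = -0.002000
|∇h| = √(-0.0005882² + -0.002000²) = 0.002085

0.0021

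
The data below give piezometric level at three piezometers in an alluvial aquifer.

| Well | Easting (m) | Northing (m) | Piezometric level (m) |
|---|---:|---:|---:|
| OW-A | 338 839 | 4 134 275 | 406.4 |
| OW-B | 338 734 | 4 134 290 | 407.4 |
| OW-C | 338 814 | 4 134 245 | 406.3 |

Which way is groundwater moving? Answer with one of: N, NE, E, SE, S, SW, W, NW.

Three-point gradient (reference OW-A): Δ to OW-B = (-105, 15, +1.0), Δ to OW-C = (-25, -30, -0.1).
∂h/∂x = -0.008085, ∂h/∂y = +0.01007 (det = 3525).
Flow = −∇h = (+0.008085 east, -0.01007 north), which points southeast.

SE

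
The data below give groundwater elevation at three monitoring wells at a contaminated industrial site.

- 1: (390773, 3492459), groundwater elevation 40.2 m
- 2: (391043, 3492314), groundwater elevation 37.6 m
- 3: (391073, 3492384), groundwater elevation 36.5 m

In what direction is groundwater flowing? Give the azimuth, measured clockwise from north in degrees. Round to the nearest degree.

057°

With h = a·x + b·y + c and 1 as origin, the differences give:
  270·a + (-145)·b = -2.6
  300·a + (-75)·b = -3.7
Eliminate b (×(-75) and ×(-145), subtract): 23250·a = -341.50 → a = ∂h/∂x = -0.01469
Back-substitute: b = ∂h/∂y = -0.009419.
Flow direction (−∇h) has components (+0.01469 E, +0.009419 N).
Azimuth = atan2(E, N) = atan2(+0.01469, +0.009419) = 57.3° ≈ 057°.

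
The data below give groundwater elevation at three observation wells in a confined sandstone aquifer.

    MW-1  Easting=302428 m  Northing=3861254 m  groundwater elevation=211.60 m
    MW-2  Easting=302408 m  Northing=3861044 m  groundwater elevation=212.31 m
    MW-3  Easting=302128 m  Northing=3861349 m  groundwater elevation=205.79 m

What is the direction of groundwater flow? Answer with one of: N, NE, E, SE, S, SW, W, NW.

Taking MW-1 as reference: MW-2−MW-1 = (-20, -210, +0.71); MW-3−MW-1 = (-300, 95, -5.81).
Determinant of the coordinate differences = (-20)·95 − (-300)·(-210) = -64900.
∂h/∂x = [(+0.71)·95 − (-5.81)·(-210)] / -64900 = +0.01776
∂h/∂y = [(-20)·(-5.81) − (-300)·(+0.71)] / -64900 = -0.005072
Flow = −∇h = (-0.01776 east, +0.005072 north), which points west.

W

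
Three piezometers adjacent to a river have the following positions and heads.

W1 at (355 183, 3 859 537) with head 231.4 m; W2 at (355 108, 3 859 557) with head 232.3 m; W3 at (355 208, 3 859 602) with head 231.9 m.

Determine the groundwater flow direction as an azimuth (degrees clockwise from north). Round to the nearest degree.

Differences from W1: to W2 (Δx, Δy, Δh) = (-75, 20, +0.9); to W3 = (25, 65, +0.5).
Solve a·Δx + b·Δy = Δh: det = (-75)·65 − 25·20 = -5375.
∂h/∂x = [(+0.9)·65 − (+0.5)·20] / -5375 = -0.009023
∂h/∂y = [(-75)·(+0.5) − 25·(+0.9)] / -5375 = +0.01116
Flow direction (−∇h) has components (+0.009023 E, -0.01116 N).
Azimuth = atan2(E, N) = atan2(+0.009023, -0.01116) = 141.1° ≈ 141°.

141°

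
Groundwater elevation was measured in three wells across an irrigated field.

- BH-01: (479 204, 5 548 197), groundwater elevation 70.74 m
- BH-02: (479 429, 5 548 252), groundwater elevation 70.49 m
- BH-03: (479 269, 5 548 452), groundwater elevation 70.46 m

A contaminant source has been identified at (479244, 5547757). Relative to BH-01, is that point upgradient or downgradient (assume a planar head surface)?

Three-point gradient (reference BH-01): Δ to BH-02 = (225, 55, -0.25), Δ to BH-03 = (65, 255, -0.28).
∂h/∂x = -0.0008987, ∂h/∂y = -0.0008690 (det = 53800).
Head at (479244, 5547757) = 70.74 + (-0.0008987)·(40) + (-0.0008690)·(-440) = 71.09 m.
That is higher than the 70.74 m at BH-01, so the point is upgradient.

upgradient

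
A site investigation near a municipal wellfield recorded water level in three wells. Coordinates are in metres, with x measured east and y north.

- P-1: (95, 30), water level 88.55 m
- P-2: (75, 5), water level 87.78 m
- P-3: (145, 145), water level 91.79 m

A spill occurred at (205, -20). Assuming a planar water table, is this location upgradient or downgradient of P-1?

Differences from P-1: to P-2 (Δx, Δy, Δh) = (-20, -25, -0.77); to P-3 = (50, 115, +3.24).
Determinant of the coordinate differences = (-20)·115 − 50·(-25) = -1050.
∂h/∂x = [(-0.77)·115 − (+3.24)·(-25)] / -1050 = +0.007190
∂h/∂y = [(-20)·(+3.24) − 50·(-0.77)] / -1050 = +0.02505
Head at (205, -20) = 88.55 + (+0.007190)·(110) + (+0.02505)·(-50) = 88.09 m.
That is lower than the 88.55 m at P-1, so the point is downgradient.

downgradient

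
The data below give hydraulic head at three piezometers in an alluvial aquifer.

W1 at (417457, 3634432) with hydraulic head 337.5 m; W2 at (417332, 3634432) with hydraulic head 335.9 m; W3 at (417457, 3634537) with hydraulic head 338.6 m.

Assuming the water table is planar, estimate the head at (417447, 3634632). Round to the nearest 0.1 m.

339.5 m

∂h/∂x = (335.9 − 337.5) / (417332 − 417457) = +0.01280
∂h/∂y = (338.6 − 337.5) / (3634537 − 3634432) = +0.01048
h(417447, 3634632) = 337.5 + (+0.01280)·(-10) + (+0.01048)·(200) = 337.5 -0.128 +2.095 = 339.467 m.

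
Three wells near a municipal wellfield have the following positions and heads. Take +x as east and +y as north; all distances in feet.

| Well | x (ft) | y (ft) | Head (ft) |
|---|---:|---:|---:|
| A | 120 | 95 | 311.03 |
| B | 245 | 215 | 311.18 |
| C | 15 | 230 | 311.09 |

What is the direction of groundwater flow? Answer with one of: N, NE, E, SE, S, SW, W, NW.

Differences from A: to B (Δx, Δy, Δh) = (125, 120, +0.15); to C = (-105, 135, +0.06).
Determinant of the coordinate differences = 125·135 − (-105)·120 = 29475.
∂h/∂x = [(+0.15)·135 − (+0.06)·120] / 29475 = +0.0004427
∂h/∂y = [125·(+0.06) − (-105)·(+0.15)] / 29475 = +0.0007888
Flow = −∇h = (-0.0004427 east, -0.0007888 north), which points southwest.

SW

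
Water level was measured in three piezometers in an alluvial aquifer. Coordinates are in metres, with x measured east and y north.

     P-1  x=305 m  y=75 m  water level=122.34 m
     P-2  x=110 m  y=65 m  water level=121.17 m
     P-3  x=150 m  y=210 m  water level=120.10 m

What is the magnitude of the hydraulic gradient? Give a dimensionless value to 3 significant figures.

0.0112

Three-point gradient (reference P-1): Δ to P-2 = (-195, -10, -1.17), Δ to P-3 = (-155, 135, -2.24).
∂h/∂x = +0.006470, ∂h/∂y = -0.009164 (det = -27875).
|∇h| = √(0.006470² + -0.009164²) = 0.01122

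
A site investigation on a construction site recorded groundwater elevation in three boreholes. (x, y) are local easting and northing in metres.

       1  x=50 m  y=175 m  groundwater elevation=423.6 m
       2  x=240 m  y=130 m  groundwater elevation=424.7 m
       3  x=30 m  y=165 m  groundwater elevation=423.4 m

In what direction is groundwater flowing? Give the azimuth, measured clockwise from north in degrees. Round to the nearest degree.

231°

Taking 1 as reference: 2−1 = (190, -45, +1.1); 3−1 = (-20, -10, -0.2).
Solve a·Δx + b·Δy = Δh: det = 190·(-10) − (-20)·(-45) = -2800.
∂h/∂x = [(+1.1)·(-10) − (-0.2)·(-45)] / -2800 = +0.007143
∂h/∂y = [190·(-0.2) − (-20)·(+1.1)] / -2800 = +0.005714
Flow direction (−∇h) has components (-0.007143 E, -0.005714 N).
Azimuth = atan2(E, N) = atan2(-0.007143, -0.005714) = 231.3° ≈ 231°.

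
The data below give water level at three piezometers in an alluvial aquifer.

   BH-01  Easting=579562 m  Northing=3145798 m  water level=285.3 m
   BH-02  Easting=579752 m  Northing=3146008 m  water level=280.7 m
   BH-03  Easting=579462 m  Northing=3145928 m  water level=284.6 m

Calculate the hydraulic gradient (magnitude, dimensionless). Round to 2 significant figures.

0.016

With h = a·x + b·y + c and BH-01 as origin, the differences give:
  190·a + 210·b = -4.6
  (-100)·a + 130·b = -0.7
Eliminate b (×130 and ×210, subtract): 45700·a = -451.00 → a = ∂h/∂x = -0.009869
Back-substitute: b = ∂h/∂y = -0.01298.
|∇h| = √(-0.009869² + -0.01298²) = 0.01631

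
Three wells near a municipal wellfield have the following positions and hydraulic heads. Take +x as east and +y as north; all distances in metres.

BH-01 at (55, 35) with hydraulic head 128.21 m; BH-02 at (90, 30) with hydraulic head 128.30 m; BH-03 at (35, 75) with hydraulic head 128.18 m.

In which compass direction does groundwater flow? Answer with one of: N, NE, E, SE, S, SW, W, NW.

Three-point gradient (reference BH-01): Δ to BH-02 = (35, -5, +0.09), Δ to BH-03 = (-20, 40, -0.03).
∂h/∂x = +0.002654, ∂h/∂y = +0.0005769 (det = 1300).
Flow = −∇h = (-0.002654 east, -0.0005769 north), which points west.

W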